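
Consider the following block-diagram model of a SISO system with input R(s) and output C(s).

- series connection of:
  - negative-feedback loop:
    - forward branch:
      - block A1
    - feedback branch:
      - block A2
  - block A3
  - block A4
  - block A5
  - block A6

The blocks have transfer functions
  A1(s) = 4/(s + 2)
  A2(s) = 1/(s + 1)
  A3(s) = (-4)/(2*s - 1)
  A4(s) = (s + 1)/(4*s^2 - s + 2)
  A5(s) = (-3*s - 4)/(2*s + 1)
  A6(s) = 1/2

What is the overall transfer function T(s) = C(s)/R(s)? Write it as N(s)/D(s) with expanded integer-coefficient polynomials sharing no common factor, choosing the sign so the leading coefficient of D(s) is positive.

Step 1: reduce the feedback loop with forward A1 and return A2, giving (4*s + 4)/(s^2 + 3*s + 6)
Step 2: combine [A1/(1+A1*A2)], A3, A4, A5, A6 in series: this yields T(s), and no further normalization is needed

Final answer: (24*s^3 + 80*s^2 + 88*s + 32)/(16*s^6 + 44*s^5 + 88*s^4 - 11*s^3 + 25*s^2 - 12)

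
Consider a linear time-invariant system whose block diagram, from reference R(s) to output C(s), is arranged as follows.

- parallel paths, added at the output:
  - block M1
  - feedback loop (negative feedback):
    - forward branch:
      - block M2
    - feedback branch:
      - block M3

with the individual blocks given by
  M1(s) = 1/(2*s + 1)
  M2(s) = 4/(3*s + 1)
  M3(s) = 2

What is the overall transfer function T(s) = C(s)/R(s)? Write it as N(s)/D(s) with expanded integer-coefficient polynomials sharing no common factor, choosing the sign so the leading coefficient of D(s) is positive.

The answer is (11*s + 13)/(6*s^2 + 21*s + 9).

Reasoning:
Step 1 - reduce the feedback loop with forward M2 and return M3, giving 4/(3*s + 9)
Step 2 - sum the parallel branches M1, [M2/(1+M2*M3)] - this is the overall T(s), already in the required normalized form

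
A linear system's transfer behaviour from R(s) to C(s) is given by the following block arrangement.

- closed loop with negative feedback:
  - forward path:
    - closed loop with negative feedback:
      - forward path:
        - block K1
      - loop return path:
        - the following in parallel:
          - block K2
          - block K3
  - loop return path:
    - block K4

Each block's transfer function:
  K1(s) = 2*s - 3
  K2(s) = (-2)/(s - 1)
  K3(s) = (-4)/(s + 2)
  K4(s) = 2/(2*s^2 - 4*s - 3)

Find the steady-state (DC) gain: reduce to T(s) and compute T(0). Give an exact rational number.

Answer: -1

Working:
(1) add K2, K3 (parallel) = (-6*s)/(s^2 + s - 2)
(2) close the feedback loop around K1, (K2+K3) = (-2*s^3 + s^2 + 7*s - 6)/(11*s^2 - 19*s + 2)
(3) reduce the feedback loop with forward [K1/(1+K1*(K2+K3))] and return K4 = (-4*s^5 + 10*s^4 + 16*s^3 - 43*s^2 + 3*s + 18)/(22*s^4 - 86*s^3 + 49*s^2 + 63*s - 18)
Evaluating the step-3 result (the overall T(s)) at s = 0 gives T(0) = 18/(-18) = -1.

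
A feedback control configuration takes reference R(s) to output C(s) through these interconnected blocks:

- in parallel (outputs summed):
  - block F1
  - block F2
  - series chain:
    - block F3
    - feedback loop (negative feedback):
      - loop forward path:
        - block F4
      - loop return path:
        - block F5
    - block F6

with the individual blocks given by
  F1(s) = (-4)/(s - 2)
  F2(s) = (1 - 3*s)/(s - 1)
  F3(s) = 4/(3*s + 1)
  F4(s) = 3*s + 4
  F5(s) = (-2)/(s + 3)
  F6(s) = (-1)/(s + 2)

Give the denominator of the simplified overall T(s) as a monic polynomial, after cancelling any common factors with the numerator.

Answer: s^5 + s^4/3 - 5*s^3 - 5*s^2/3 + 4*s + 4/3

Working:
Step 1: apply the feedback formula to F4, F5 gives (-3*s^2 - 13*s - 12)/(5*s + 5)
Step 2: combine F3, [F4/(1+F4*F5)], F6 in series gives (12*s^2 + 52*s + 48)/(15*s^3 + 50*s^2 + 45*s + 10)
Step 3: parallel reduction of F1, F2, (F3*[F4/(1+F4*F5)]*F6) gives (-45*s^5 - 93*s^4 + 61*s^3 + 121*s^2 + 80*s + 116)/(15*s^5 + 5*s^4 - 75*s^3 - 25*s^2 + 60*s + 20)
Step 3 gives the fully reduced T(s), with no common factor left to cancel. The denominator's leading coefficient is 15, so divide each of its coefficients by 15 to get the monic form.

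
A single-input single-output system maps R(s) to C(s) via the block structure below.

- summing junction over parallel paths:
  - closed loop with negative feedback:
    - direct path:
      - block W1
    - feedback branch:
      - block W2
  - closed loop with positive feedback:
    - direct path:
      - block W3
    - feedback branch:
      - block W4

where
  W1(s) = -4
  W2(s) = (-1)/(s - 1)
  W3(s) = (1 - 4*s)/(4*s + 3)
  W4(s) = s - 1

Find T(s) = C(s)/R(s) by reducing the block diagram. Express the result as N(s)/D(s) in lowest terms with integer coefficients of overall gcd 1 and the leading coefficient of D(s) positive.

The answer is (-16*s^3 + 16*s^2 - 31*s + 19)/(4*s^3 + 11*s^2 + s + 12).

Reasoning:
Step 1. feedback reduction of W1, W2; result (4 - 4*s)/(s + 3)
Step 2. collapse the loop (W3 forward, W4 return); result (1 - 4*s)/(4*s^2 - s + 4)
Step 3. add [W1/(1+W1*W2)], [W3/(1-W3*W4)] (parallel); the result is T(s) itself (integer coefficients, no common factor, positive leading denominator coefficient)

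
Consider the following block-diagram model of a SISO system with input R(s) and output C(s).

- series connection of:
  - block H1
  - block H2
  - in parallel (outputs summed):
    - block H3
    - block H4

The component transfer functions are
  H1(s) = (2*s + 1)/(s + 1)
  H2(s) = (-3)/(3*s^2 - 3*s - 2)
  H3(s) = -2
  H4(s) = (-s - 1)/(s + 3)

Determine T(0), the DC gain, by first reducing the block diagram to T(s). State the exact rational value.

First reduce the diagram to T(s).

Step 1. reduce the parallel group H3, H4 gives (-3*s - 7)/(s + 3)
Step 2. combine H1, H2, (H3+H4) in series gives (18*s^2 + 51*s + 21)/(3*s^4 + 9*s^3 - 5*s^2 - 17*s - 6)
Evaluating the step-2 result (the overall T(s)) at s = 0 gives T(0) = 21/(-6) = -7/2.

Answer: -7/2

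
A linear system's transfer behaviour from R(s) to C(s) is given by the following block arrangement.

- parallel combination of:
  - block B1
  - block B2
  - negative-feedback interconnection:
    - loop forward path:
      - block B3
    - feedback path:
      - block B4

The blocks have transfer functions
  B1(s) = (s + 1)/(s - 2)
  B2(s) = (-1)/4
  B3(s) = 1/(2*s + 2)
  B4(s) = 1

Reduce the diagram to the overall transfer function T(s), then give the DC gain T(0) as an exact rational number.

Reducing step by step:

Step 1 - feedback reduction of B3, B4 gives 1/(2*s + 3)
Step 2 - sum the parallel branches B1, B2, [B3/(1+B3*B4)] gives (6*s^2 + 25*s + 10)/(8*s^2 - 4*s - 24)
That last expression is T(s); at s = 0 only the constant terms survive, so T(0) = 10/(-24) = -5/12.

Answer: -5/12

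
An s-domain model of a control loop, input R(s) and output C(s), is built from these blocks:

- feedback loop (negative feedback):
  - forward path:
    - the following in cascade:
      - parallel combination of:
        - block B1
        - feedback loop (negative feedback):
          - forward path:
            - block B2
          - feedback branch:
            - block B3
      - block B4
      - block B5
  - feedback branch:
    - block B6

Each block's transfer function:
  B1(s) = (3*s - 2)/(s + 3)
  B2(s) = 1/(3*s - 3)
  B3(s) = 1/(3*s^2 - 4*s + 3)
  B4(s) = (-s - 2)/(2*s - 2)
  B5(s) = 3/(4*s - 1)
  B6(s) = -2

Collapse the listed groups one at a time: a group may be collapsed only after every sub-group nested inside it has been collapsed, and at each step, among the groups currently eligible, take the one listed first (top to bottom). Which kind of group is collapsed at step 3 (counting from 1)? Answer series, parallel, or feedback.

Answer: series

Working:
Step 1 - reduce the feedback loop with forward B2 and return B3
Step 2 - add B1, [B2/(1+B2*B3)] (parallel)
Step 3 - reduce the series chain (B1+[B2/(1+B2*B3)]), B4, B5
Step 4 - collapse the loop (((B1+[B2/(1+B2*B3)])*B4*B5) forward, B6 return)
Step 3: series.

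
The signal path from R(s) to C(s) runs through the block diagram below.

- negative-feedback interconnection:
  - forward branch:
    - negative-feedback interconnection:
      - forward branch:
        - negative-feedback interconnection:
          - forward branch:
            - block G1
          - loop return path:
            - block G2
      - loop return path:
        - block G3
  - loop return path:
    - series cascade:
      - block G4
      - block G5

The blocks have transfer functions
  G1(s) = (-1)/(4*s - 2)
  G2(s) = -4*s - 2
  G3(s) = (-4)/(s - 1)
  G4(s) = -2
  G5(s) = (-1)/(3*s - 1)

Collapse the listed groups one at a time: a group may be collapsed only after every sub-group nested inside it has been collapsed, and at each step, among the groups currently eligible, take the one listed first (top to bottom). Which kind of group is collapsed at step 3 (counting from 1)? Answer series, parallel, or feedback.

Reducing step by step:

(1) collapse the loop (G1 forward, G2 return)
(2) feedback reduction of [G1/(1+G1*G2)], G3
(3) cascade G4, G5
(4) feedback reduction of [[G1/(1+G1*G2)]/(1+[G1/(1+G1*G2)]*G3)], (G4*G5)
At step 3 the group reduced is series.

Answer: series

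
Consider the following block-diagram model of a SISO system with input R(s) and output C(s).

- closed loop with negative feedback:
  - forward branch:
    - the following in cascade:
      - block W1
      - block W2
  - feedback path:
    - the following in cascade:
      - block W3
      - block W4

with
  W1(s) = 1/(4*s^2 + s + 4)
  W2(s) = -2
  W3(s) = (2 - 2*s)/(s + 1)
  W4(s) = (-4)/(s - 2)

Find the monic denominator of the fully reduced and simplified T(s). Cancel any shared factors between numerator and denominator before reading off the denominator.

1. combine W1, W2 in series, giving (-2)/(4*s^2 + s + 4)
2. reduce the series chain W3, W4, giving (8*s - 8)/(s^2 - s - 2)
3. collapse the loop ((W1*W2) forward, (W3*W4) return), giving (-2*s^2 + 2*s + 4)/(4*s^4 - 3*s^3 - 5*s^2 - 22*s + 8)
The result of step 3 is T(s) in lowest terms. Its denominator has leading coefficient 4; dividing the denominator through by 4 makes it monic.

Hence the answer: s^4 - 3*s^3/4 - 5*s^2/4 - 11*s/2 + 2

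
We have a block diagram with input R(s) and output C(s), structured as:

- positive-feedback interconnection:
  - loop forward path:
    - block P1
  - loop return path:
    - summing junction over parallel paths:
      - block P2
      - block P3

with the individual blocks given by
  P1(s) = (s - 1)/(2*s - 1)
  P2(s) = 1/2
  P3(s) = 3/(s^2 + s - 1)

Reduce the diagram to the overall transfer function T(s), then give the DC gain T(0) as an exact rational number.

Step 1: sum the parallel branches P2, P3 -> (s^2 + s + 5)/(2*s^2 + 2*s - 2)
Step 2: feedback reduction of P1, (P2+P3) -> (2*s^3 - 4*s + 2)/(3*s^3 + 2*s^2 - 10*s + 7)
Evaluating the step-2 result (the overall T(s)) at s = 0 gives T(0) = 2/7.

Therefore the answer is 2/7.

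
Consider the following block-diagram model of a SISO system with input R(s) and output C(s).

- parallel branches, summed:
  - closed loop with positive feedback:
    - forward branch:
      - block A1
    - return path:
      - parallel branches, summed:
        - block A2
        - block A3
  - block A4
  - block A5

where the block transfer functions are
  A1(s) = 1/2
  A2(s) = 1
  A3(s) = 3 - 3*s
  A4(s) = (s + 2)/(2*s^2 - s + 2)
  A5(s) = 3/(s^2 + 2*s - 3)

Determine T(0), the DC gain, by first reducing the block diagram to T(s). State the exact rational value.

Step 1: parallel reduction of A2, A3 gives 4 - 3*s
Step 2: collapse the loop (A1 forward, (A2+A3) return) gives 1/(3*s - 2)
Step 3: reduce the parallel group [A1/(1-A1*(A2+A3))], A4, A5 gives (5*s^4 + 31*s^3 - 32*s^2 + 11*s - 6)/(6*s^5 + 5*s^4 - 24*s^3 + 33*s^2 - 32*s + 12)
That last expression is T(s); at s = 0 only the constant terms survive, so T(0) = -6/12 = -1/2.

Hence the answer: -1/2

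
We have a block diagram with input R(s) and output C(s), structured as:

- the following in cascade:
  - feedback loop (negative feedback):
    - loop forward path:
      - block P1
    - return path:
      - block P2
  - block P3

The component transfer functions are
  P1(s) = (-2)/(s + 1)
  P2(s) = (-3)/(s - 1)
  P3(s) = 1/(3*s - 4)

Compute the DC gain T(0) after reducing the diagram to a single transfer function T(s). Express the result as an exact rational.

Step 1 - reduce the feedback loop with forward P1 and return P2, giving (2 - 2*s)/(s^2 + 5)
Step 2 - series reduction of [P1/(1+P1*P2)], P3, giving (2 - 2*s)/(3*s^3 - 4*s^2 + 15*s - 20)
Evaluating the step-2 result (the overall T(s)) at s = 0 gives T(0) = 2/(-20) = -1/10.

Final answer: -1/10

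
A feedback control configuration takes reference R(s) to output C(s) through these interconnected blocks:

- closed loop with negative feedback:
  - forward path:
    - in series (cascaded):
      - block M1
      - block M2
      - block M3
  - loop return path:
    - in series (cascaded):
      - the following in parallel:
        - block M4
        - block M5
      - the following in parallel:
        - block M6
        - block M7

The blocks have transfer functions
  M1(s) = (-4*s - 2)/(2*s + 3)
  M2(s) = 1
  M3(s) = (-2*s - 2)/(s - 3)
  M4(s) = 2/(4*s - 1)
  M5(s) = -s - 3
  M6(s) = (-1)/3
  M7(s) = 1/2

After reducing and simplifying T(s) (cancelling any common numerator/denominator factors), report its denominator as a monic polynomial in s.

Step 1 - cascade M1, M2, M3 = (8*s^2 + 12*s + 4)/(2*s^2 - 3*s - 9)
Step 2 - add M4, M5 (parallel) = (-4*s^2 - 11*s + 5)/(4*s - 1)
Step 3 - sum the parallel branches M6, M7 = 1/6
Step 4 - multiply (M4+M5), (M6+M7) (series) = (-4*s^2 - 11*s + 5)/(24*s - 6)
Step 5 - reduce the feedback loop with forward (M1*M2*M3) and return ((M4+M5)*(M6+M7)) = (-96*s^3 - 120*s^2 - 12*s + 12)/(16*s^4 + 44*s^3 + 96*s^2 + 91*s - 37)
No further cancellation is possible in the step-5 result, so that is T(s). Its denominator becomes monic after dividing by the leading coefficient 16.

Therefore the answer is s^4 + 11*s^3/4 + 6*s^2 + 91*s/16 - 37/16.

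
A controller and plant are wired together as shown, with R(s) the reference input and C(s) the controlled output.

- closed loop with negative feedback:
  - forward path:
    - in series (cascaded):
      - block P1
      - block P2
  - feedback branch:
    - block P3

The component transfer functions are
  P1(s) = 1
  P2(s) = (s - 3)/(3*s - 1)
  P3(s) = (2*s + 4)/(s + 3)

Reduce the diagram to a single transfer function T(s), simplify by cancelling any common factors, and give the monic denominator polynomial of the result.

[1] combine P1, P2 in series; result (s - 3)/(3*s - 1)
[2] apply the feedback formula to (P1*P2), P3; result (s^2 - 9)/(5*s^2 + 6*s - 15)
T(s) is the step-2 result (common factors already cancelled). Leading coefficient of the denominator: 5. Divide through by 5 for the monic polynomial.

Hence the answer: s^2 + 6*s/5 - 3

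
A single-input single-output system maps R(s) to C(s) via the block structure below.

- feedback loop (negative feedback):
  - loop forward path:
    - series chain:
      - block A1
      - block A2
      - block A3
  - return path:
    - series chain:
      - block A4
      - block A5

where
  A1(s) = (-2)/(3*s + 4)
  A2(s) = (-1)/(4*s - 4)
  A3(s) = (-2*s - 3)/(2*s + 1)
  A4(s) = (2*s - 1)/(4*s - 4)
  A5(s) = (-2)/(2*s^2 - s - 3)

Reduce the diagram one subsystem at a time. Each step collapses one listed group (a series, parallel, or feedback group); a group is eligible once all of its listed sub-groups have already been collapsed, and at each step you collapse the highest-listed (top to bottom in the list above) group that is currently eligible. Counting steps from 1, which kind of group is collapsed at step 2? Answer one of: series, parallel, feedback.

Step 1: multiply A1, A2, A3 (series)
Step 2: reduce the series chain A4, A5
Step 3: close the feedback loop around (A1*A2*A3), (A4*A5)
The group at step 2 is a series group.

Hence the answer: series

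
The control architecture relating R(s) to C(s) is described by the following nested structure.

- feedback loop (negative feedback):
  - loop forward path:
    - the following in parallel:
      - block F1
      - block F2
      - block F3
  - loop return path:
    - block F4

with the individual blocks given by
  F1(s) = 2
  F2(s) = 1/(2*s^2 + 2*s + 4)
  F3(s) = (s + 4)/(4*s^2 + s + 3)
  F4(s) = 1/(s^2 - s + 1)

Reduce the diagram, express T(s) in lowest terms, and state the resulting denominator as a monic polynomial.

Step 1 - reduce the parallel group F1, F2, F3, giving (16*s^4 + 22*s^3 + 62*s^2 + 33*s + 43)/(8*s^4 + 10*s^3 + 24*s^2 + 10*s + 12)
Step 2 - apply the feedback formula to (F1+F2+F3), F4, giving (16*s^6 + 6*s^5 + 56*s^4 - 7*s^3 + 72*s^2 - 10*s + 43)/(8*s^6 + 2*s^5 + 38*s^4 + 18*s^3 + 88*s^2 + 31*s + 55)
That last expression is T(s), already simplified. Scaling its denominator by 1/8 (the reciprocal of the leading coefficient) yields the monic denominator.

Answer: s^6 + s^5/4 + 19*s^4/4 + 9*s^3/4 + 11*s^2 + 31*s/8 + 55/8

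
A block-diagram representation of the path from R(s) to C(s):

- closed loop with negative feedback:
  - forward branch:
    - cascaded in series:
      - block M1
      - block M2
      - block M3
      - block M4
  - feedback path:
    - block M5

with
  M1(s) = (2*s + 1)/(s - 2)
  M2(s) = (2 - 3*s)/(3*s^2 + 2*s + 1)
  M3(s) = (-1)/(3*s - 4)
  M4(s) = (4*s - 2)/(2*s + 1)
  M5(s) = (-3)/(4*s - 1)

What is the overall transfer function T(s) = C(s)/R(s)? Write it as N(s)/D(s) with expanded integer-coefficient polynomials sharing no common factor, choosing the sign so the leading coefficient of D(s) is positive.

Reducing step by step:

1. cascade M1, M2, M3, M4 -> (12*s^2 - 14*s + 4)/(9*s^4 - 24*s^3 + 7*s^2 + 6*s + 8)
2. feedback reduction of (M1*M2*M3*M4), M5: this yields T(s), and no further normalization is needed

Answer: (48*s^3 - 68*s^2 + 30*s - 4)/(36*s^5 - 105*s^4 + 52*s^3 - 19*s^2 + 68*s - 20)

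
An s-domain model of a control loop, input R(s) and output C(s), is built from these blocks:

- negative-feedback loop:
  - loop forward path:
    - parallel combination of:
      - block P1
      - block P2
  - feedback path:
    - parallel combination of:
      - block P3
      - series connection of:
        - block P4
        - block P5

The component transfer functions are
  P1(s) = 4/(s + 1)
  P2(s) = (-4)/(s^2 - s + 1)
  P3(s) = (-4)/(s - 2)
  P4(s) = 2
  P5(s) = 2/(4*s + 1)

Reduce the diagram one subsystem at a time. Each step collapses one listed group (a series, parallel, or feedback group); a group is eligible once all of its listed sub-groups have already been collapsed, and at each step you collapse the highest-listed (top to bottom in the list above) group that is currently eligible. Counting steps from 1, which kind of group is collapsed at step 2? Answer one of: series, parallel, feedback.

[1] combine P1, P2 in parallel
[2] series reduction of P4, P5
[3] add P3, (P4*P5) (parallel)
[4] feedback reduction of (P1+P2), (P3+(P4*P5))
Step 2 collapses a series group.

Answer: series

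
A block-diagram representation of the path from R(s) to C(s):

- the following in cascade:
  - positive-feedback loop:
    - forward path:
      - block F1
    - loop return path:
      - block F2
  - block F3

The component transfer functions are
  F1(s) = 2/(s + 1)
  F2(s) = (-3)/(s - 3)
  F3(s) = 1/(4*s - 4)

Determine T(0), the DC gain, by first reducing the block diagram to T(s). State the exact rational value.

[1] reduce the feedback loop with forward F1 and return F2: (2*s - 6)/(s^2 - 2*s + 3)
[2] multiply [F1/(1-F1*F2)], F3 (series): (s - 3)/(2*s^3 - 6*s^2 + 10*s - 6)
DC gain: substitute s = 0 into T(s) from step 2: T(0) = -3/(-6) = 1/2.

Therefore the answer is 1/2.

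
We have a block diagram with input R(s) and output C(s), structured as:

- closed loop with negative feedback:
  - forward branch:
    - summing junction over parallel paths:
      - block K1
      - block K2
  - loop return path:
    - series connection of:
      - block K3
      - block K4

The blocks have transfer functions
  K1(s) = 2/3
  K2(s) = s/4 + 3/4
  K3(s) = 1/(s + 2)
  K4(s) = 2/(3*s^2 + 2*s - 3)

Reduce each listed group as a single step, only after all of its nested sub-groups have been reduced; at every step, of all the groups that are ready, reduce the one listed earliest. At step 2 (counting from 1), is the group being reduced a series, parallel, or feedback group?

Step 1: parallel reduction of K1, K2
Step 2: combine K3, K4 in series
Step 3: close the feedback loop around (K1+K2), (K3*K4)
At step 2 the group reduced is series.

Final answer: series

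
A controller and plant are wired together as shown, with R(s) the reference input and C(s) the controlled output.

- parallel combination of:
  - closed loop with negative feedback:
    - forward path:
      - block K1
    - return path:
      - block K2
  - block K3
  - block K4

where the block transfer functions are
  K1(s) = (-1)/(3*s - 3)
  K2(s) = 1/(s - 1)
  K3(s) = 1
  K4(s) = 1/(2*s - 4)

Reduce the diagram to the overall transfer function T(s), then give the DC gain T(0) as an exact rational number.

1. close the feedback loop around K1, K2 -> (1 - s)/(3*s^2 - 6*s + 2)
2. sum the parallel branches [K1/(1+K1*K2)], K3, K4 -> (6*s^3 - 23*s^2 + 28*s - 10)/(6*s^3 - 24*s^2 + 28*s - 8)
That last expression is T(s); at s = 0 only the constant terms survive, so T(0) = -10/(-8) = 5/4.

Answer: 5/4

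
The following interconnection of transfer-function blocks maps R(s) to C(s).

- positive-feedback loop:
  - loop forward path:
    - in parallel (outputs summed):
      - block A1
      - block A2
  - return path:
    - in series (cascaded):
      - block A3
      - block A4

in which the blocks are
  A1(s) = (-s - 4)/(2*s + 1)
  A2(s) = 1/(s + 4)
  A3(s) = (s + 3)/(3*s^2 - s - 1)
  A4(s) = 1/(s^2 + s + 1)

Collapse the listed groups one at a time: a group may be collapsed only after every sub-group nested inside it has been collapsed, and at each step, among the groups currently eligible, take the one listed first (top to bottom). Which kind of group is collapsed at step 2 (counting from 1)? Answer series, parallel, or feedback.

Reducing step by step:

Step 1 - parallel reduction of A1, A2
Step 2 - multiply A3, A4 (series)
Step 3 - feedback reduction of (A1+A2), (A3*A4)
So the answer for step 2 is series.

Answer: series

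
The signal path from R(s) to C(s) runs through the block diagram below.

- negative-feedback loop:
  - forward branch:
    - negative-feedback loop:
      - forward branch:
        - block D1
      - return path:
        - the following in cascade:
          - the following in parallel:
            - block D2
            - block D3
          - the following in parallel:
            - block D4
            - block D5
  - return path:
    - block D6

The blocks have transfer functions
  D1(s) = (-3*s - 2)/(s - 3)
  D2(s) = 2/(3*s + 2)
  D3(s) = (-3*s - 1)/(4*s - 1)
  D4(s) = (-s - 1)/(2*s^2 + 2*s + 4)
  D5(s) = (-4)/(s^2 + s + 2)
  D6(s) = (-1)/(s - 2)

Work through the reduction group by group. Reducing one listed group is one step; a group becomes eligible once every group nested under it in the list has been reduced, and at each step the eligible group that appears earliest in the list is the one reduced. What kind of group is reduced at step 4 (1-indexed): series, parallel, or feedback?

The answer is feedback.

Reasoning:
Step 1. combine D2, D3 in parallel
Step 2. parallel reduction of D4, D5
Step 3. cascade (D2+D3), (D4+D5)
Step 4. close the feedback loop around D1, ((D2+D3)*(D4+D5))
Step 5. apply the feedback formula to [D1/(1+D1*((D2+D3)*(D4+D5)))], D6
Step 4 collapses a feedback group.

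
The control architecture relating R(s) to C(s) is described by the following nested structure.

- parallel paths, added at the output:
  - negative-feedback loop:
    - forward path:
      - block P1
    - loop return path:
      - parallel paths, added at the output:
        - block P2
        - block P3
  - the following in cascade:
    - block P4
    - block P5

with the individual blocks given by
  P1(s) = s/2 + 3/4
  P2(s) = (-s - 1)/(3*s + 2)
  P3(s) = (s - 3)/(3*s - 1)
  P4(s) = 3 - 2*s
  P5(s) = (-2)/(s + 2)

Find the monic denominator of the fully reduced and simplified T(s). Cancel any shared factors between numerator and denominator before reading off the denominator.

Step 1: reduce the parallel group P2, P3, giving (-9*s - 5)/(9*s^2 + 3*s - 2)
Step 2: collapse the loop (P1 forward, (P2+P3) return), giving (18*s^3 + 33*s^2 + 5*s - 6)/(18*s^2 - 25*s - 23)
Step 3: combine P4, P5 in series, giving (4*s - 6)/(s + 2)
Step 4: combine [P1/(1+P1*(P2+P3))], (P4*P5) in parallel, giving (18*s^4 + 141*s^3 - 137*s^2 + 62*s + 126)/(18*s^3 + 11*s^2 - 73*s - 46)
Step 4 gives the fully reduced T(s), with no common factor left to cancel. The denominator's leading coefficient is 18, so divide each of its coefficients by 18 to get the monic form.

Final answer: s^3 + 11*s^2/18 - 73*s/18 - 23/9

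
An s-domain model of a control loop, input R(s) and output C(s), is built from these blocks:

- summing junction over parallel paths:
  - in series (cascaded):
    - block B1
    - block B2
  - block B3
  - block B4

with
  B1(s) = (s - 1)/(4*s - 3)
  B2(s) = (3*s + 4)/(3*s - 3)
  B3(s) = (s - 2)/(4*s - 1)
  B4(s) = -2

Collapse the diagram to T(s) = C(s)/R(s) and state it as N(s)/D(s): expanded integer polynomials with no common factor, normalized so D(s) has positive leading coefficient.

The answer is (-72*s^2 + 76*s - 4)/(48*s^2 - 48*s + 9).

Reasoning:
Step 1. multiply B1, B2 (series) gives (3*s + 4)/(12*s - 9)
Step 2. add (B1*B2), B3, B4 (parallel), giving the overall T(s)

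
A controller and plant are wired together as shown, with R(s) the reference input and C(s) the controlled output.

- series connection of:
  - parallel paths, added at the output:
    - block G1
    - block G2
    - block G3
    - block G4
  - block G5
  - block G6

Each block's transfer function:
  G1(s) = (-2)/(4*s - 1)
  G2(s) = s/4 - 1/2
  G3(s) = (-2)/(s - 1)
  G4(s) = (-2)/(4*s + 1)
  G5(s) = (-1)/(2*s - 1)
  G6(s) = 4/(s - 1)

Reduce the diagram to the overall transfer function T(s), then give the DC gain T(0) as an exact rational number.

(1) reduce the parallel group G1, G2, G3, G4, giving (16*s^4 - 48*s^3 - 161*s^2 + 67*s + 6)/(64*s^3 - 64*s^2 - 4*s + 4)
(2) cascade (G1+G2+G3+G4), G5, G6, giving (-16*s^4 + 48*s^3 + 161*s^2 - 67*s - 6)/(32*s^5 - 80*s^4 + 62*s^3 - 11*s^2 - 4*s + 1)
That last expression is T(s); at s = 0 only the constant terms survive, so T(0) = -6/1 = -6.

Hence the answer: -6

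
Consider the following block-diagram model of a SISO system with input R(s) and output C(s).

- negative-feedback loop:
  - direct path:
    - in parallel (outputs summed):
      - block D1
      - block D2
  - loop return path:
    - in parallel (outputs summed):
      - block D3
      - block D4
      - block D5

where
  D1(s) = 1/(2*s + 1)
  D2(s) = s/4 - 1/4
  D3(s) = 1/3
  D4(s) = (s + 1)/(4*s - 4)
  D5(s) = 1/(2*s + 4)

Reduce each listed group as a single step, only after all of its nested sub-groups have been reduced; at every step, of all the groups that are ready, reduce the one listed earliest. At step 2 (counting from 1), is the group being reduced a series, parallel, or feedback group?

The answer is parallel.

Reasoning:
Step 1. parallel reduction of D1, D2
Step 2. sum the parallel branches D3, D4, D5
Step 3. collapse the loop ((D1+D2) forward, (D3+D4+D5) return)
The group at step 2 is a parallel group.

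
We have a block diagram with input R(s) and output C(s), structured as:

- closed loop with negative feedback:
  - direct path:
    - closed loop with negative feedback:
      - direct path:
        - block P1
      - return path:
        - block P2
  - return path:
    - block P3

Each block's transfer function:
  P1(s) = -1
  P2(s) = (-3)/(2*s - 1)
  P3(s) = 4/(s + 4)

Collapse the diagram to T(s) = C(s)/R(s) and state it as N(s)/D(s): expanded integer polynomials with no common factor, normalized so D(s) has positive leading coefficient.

First reduce the diagram to T(s).

[1] apply the feedback formula to P1, P2 gives (1 - 2*s)/(2*s + 2)
[2] collapse the loop ([P1/(1+P1*P2)] forward, P3 return), which is the overall transfer function T(s) = C(s)/R(s) in lowest terms

Answer: (-2*s^2 - 7*s + 4)/(2*s^2 + 2*s + 12)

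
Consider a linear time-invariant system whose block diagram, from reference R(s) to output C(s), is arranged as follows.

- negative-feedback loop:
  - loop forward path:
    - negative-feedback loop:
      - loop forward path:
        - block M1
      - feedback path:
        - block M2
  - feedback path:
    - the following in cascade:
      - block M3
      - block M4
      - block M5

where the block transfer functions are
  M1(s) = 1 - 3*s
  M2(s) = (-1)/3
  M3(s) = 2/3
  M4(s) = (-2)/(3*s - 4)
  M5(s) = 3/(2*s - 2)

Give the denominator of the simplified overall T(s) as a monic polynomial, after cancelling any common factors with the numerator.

Answer: s^3 - 5*s^2/3 + 16*s/9 + 2/9

Working:
(1) apply the feedback formula to M1, M2, giving (3 - 9*s)/(3*s + 2)
(2) series reduction of M3, M4, M5, giving (-2)/(3*s^2 - 7*s + 4)
(3) close the feedback loop around [M1/(1+M1*M2)], (M3*M4*M5), giving (-27*s^3 + 72*s^2 - 57*s + 12)/(9*s^3 - 15*s^2 + 16*s + 2)
Step 3 gives the fully reduced T(s), with no common factor left to cancel. The denominator's leading coefficient is 9, so divide each of its coefficients by 9 to get the monic form.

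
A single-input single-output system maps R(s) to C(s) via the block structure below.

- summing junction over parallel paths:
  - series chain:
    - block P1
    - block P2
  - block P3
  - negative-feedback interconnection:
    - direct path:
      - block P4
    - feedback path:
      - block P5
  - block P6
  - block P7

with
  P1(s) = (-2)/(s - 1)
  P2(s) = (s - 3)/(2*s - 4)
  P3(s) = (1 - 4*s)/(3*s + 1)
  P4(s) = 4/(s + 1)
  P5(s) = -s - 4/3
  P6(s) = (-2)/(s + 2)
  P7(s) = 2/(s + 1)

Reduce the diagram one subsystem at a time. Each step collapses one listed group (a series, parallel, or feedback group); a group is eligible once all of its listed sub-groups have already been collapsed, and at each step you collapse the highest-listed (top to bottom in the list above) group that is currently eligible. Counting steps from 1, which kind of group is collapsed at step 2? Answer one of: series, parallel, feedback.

Answer: feedback

Working:
Step 1: reduce the series chain P1, P2
Step 2: feedback reduction of P4, P5
Step 3: add (P1*P2), P3, [P4/(1+P4*P5)], P6, P7 (parallel)
The group at step 2 is a feedback group.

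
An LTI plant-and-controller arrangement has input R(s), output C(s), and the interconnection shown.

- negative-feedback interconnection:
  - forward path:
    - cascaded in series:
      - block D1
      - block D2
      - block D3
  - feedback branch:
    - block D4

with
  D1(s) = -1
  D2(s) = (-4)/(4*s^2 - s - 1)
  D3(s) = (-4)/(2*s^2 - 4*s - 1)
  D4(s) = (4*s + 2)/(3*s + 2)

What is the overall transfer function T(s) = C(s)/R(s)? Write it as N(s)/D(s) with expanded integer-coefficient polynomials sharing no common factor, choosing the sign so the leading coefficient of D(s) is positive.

(1) multiply D1, D2, D3 (series) = (-16)/(8*s^4 - 18*s^3 - 2*s^2 + 5*s + 1)
(2) reduce the feedback loop with forward (D1*D2*D3) and return D4, which is the overall transfer function T(s) = C(s)/R(s) in lowest terms

Answer: (-48*s - 32)/(24*s^5 - 38*s^4 - 42*s^3 + 11*s^2 - 51*s - 30)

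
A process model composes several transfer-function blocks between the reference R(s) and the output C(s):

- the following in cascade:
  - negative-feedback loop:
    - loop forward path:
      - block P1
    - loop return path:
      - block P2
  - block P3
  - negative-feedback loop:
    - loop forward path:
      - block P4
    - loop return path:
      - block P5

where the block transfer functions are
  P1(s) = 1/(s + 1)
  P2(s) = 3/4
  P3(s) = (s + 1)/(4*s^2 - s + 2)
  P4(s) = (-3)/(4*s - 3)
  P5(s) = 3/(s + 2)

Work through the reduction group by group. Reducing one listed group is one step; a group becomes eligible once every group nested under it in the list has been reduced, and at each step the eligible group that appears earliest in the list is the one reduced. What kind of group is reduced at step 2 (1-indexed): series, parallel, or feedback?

Step 1. feedback reduction of P1, P2
Step 2. reduce the feedback loop with forward P4 and return P5
Step 3. cascade [P1/(1+P1*P2)], P3, [P4/(1+P4*P5)]
Step 2 collapses a feedback group.

Final answer: feedback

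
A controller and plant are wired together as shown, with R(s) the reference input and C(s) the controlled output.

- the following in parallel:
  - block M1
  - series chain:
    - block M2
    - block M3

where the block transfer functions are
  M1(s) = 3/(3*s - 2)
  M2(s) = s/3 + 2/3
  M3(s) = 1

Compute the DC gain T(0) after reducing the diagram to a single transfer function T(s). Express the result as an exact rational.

The answer is -5/6.

Reasoning:
(1) combine M2, M3 in series -> s/3 + 2/3
(2) sum the parallel branches M1, (M2*M3) -> (3*s^2 + 4*s + 5)/(9*s - 6)
That last expression is T(s); at s = 0 only the constant terms survive, so T(0) = 5/(-6) = -5/6.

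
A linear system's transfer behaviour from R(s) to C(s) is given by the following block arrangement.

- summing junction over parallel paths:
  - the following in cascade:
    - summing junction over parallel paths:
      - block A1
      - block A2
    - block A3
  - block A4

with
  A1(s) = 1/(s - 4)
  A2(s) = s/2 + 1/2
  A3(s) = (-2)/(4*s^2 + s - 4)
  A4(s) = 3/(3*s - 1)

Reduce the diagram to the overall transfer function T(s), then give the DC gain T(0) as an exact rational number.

Answer: -23/8

Working:
[1] reduce the parallel group A1, A2 -> (s^2 - 3*s - 2)/(2*s - 8)
[2] combine (A1+A2), A3 in series -> (-s^2 + 3*s + 2)/(4*s^3 - 15*s^2 - 8*s + 16)
[3] combine ((A1+A2)*A3), A4 in parallel -> (9*s^3 - 35*s^2 - 21*s + 46)/(12*s^4 - 49*s^3 - 9*s^2 + 56*s - 16)
Step 3 gives the overall T(s). Then T(0) = 46/(-16) = -23/8.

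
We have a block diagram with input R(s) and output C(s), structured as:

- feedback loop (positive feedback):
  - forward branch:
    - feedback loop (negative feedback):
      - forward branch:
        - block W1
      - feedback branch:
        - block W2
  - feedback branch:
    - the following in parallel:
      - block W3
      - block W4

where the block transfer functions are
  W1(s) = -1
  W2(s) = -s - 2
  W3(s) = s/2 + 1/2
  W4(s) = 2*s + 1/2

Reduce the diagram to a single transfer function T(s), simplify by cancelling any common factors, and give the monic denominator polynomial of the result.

(1) apply the feedback formula to W1, W2 = (-1)/(s + 3)
(2) sum the parallel branches W3, W4 = 5*s/2 + 1
(3) collapse the loop ([W1/(1+W1*W2)] forward, (W3+W4) return) = (-2)/(7*s + 8)
T(s) is the step-3 result (common factors already cancelled). Leading coefficient of the denominator: 7. Divide through by 7 for the monic polynomial.

Hence the answer: s + 8/7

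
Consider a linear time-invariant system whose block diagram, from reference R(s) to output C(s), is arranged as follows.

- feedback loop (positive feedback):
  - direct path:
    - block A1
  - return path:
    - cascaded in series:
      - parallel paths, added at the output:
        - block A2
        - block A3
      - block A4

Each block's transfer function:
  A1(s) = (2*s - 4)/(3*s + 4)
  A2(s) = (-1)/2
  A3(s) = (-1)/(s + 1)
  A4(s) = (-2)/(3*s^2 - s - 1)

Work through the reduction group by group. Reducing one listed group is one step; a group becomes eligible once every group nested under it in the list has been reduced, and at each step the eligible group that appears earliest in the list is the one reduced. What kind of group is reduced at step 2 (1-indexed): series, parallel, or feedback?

Step 1 - parallel reduction of A2, A3
Step 2 - series reduction of (A2+A3), A4
Step 3 - close the feedback loop around A1, ((A2+A3)*A4)
So the answer for step 2 is series.

Therefore the answer is series.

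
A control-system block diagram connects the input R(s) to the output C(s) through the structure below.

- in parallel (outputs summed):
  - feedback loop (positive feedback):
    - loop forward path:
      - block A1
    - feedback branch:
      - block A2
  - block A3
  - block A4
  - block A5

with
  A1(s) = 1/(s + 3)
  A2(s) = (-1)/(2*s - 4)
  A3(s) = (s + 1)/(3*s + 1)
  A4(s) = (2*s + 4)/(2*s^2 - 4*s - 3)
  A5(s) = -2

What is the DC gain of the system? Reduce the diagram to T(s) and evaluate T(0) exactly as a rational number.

[1] apply the feedback formula to A1, A2 gives (2*s - 4)/(2*s^2 + 2*s - 11)
[2] reduce the parallel group [A1/(1-A1*A2)], A3, A4, A5 gives (-20*s^5 + 40*s^4 + 180*s^3 - 170*s^2 - 303*s - 65)/(12*s^5 - 8*s^4 - 112*s^3 + 78*s^2 + 137*s + 33)
DC gain: substitute s = 0 into T(s) from step 2: T(0) = -65/33.

Hence the answer: -65/33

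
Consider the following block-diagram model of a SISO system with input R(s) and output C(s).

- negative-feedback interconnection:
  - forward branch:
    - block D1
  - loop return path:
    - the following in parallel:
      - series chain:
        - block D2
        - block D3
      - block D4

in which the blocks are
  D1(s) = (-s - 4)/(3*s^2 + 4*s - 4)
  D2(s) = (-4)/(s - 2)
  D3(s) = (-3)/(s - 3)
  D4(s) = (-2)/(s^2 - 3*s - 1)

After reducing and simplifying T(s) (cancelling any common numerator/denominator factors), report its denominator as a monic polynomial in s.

Reducing step by step:

[1] multiply D2, D3 (series); result 12/(s^2 - 5*s + 6)
[2] sum the parallel branches (D2*D3), D4; result (10*s^2 - 26*s - 24)/(s^4 - 8*s^3 + 20*s^2 - 13*s - 6)
[3] reduce the feedback loop with forward D1 and return ((D2*D3)+D4); result (-s^5 + 4*s^4 + 12*s^3 - 67*s^2 + 58*s + 24)/(3*s^6 - 20*s^5 + 24*s^4 + 63*s^3 - 164*s^2 + 156*s + 120)
That last expression is T(s), already simplified. Scaling its denominator by 1/3 (the reciprocal of the leading coefficient) yields the monic denominator.

Answer: s^6 - 20*s^5/3 + 8*s^4 + 21*s^3 - 164*s^2/3 + 52*s + 40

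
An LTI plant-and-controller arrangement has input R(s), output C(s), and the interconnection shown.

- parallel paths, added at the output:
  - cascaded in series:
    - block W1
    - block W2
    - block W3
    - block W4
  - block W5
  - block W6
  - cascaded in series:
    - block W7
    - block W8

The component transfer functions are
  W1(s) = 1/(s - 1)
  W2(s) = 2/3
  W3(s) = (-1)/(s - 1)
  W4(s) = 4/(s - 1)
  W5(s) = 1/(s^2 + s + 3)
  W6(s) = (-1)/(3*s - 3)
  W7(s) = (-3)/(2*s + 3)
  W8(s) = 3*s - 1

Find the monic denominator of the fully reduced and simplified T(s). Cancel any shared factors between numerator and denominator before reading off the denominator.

Answer: s^6 - s^5/2 - 5*s^3/2 - 5*s^2/2 + 9*s - 9/2

Working:
[1] reduce the series chain W1, W2, W3, W4 = (-8)/(3*s^3 - 9*s^2 + 9*s - 3)
[2] combine W7, W8 in series = (3 - 9*s)/(2*s + 3)
[3] sum the parallel branches (W1*W2*W3*W4), W5, W6, (W7*W8) = (-27*s^6 + 61*s^5 - 94*s^4 + 190*s^3 - 324*s^2 + 111*s - 117)/(6*s^6 - 3*s^5 - 15*s^3 - 15*s^2 + 54*s - 27)
T(s) is the step-3 result (common factors already cancelled). Leading coefficient of the denominator: 6. Divide through by 6 for the monic polynomial.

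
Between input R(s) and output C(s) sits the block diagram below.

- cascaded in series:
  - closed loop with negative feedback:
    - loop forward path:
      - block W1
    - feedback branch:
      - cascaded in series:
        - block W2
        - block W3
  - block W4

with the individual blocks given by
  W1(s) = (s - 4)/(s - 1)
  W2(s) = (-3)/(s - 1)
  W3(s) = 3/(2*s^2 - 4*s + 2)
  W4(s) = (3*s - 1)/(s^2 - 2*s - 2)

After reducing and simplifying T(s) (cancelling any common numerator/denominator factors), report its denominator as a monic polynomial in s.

Answer: s^6 - 6*s^5 + 12*s^4 - 25*s^3/2 + 24*s^2 - 21*s - 38

Working:
Step 1. combine W2, W3 in series = (-9)/(2*s^3 - 6*s^2 + 6*s - 2)
Step 2. collapse the loop (W1 forward, (W2*W3) return) = (2*s^4 - 14*s^3 + 30*s^2 - 26*s + 8)/(2*s^4 - 8*s^3 + 12*s^2 - 17*s + 38)
Step 3. cascade [W1/(1+W1*(W2*W3))], W4 = (6*s^5 - 44*s^4 + 104*s^3 - 108*s^2 + 50*s - 8)/(2*s^6 - 12*s^5 + 24*s^4 - 25*s^3 + 48*s^2 - 42*s - 76)
No further cancellation is possible in the step-3 result, so that is T(s). Its denominator becomes monic after dividing by the leading coefficient 2.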